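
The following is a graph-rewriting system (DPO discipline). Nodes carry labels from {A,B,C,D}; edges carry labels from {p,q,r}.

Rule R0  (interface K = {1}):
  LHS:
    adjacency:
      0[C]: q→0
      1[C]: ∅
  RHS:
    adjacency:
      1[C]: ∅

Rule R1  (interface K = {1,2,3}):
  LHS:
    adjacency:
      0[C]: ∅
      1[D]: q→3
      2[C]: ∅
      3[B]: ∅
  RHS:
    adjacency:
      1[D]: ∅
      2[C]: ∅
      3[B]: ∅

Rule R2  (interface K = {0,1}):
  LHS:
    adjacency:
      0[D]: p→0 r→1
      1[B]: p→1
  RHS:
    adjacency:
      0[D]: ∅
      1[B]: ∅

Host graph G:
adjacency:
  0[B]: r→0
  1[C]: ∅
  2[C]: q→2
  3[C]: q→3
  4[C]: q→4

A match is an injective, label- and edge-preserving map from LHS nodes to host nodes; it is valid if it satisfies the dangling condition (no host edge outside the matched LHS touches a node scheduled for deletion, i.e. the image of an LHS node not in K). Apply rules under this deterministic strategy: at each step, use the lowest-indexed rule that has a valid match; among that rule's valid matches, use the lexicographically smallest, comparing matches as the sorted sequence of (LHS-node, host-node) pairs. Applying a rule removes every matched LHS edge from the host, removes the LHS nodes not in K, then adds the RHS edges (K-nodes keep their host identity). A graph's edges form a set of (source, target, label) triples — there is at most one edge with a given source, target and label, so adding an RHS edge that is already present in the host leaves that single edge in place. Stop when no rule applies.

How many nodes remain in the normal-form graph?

Answer: 2

Steps:
initial: |V|=5 |E|=4  E = 0-r->0 2-q->2 3-q->3 4-q->4
step 1: apply R0 at {0↦2, 1↦1}  → |V|=4 |E|=3  E = 0-r->0 3-q->3 4-q->4
step 2: apply R0 at {0↦3, 1↦1}  → |V|=3 |E|=2  E = 0-r->0 4-q->4
step 3: apply R0 at {0↦4, 1↦1}  → |V|=2 |E|=1  E = 0-r->0
normal form: no rule applies after step 3
NF nodes: {0:B, 1:C}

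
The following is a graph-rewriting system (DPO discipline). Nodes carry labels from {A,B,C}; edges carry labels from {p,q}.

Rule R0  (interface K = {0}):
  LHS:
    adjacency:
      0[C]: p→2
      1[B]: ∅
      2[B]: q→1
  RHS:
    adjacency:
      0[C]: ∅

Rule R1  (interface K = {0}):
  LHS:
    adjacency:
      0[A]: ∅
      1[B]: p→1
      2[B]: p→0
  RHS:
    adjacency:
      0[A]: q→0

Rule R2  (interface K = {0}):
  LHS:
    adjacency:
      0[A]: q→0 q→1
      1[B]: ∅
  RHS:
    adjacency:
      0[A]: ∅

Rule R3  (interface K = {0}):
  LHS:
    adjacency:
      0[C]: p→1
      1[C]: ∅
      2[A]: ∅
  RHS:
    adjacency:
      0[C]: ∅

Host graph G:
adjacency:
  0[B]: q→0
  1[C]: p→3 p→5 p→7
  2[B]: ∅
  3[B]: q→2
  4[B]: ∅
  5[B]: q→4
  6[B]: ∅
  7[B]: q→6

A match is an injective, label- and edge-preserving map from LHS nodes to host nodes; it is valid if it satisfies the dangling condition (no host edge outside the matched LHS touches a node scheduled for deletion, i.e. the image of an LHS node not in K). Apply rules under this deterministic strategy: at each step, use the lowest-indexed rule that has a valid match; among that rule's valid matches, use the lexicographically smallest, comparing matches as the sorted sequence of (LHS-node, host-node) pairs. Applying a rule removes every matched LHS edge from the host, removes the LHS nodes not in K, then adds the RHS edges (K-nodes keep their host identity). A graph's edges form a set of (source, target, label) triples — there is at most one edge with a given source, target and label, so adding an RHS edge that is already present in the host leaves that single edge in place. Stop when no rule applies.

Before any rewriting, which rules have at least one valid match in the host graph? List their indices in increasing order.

Answer: [R0]

Rewrite trace:
R0: 3 valid matches — {0↦1, 1↦2, 2↦3}, {0↦1, 1↦4, 2↦5}, {0↦1, 1↦6, 2↦7}
R1: no valid match — LHS pattern not found
R2: no valid match — LHS pattern not found
R3: no valid match — LHS pattern not found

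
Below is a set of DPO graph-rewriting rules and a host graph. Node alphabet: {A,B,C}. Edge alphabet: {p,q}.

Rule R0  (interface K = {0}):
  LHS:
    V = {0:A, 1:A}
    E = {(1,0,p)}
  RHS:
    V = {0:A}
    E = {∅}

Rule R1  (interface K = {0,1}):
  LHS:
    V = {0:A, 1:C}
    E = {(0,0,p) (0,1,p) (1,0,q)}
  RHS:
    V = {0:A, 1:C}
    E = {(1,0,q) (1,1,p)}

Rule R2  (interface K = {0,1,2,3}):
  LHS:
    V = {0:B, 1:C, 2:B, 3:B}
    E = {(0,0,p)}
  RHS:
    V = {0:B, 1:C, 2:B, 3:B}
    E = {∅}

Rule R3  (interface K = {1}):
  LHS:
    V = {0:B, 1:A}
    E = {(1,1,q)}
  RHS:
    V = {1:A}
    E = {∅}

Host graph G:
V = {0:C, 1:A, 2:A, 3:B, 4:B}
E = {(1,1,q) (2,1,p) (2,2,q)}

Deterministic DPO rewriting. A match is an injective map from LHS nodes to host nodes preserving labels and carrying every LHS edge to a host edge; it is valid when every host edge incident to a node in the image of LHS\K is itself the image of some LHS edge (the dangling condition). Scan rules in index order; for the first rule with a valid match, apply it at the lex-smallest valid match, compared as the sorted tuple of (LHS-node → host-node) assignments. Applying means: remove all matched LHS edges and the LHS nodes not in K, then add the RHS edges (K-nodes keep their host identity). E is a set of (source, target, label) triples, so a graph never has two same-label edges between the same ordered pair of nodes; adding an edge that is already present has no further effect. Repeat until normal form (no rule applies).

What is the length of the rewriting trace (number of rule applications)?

Answer: 3

Rewrite trace:
[0] host  ⇒  5 nodes, 3 edges  {1-q->1 2-p->1 2-q->2}
[1] R3 @ {0↦3, 1↦1}  ⇒  4 nodes, 2 edges  {2-p->1 2-q->2}
[2] R3 @ {0↦4, 1↦2}  ⇒  3 nodes, 1 edges  {2-p->1}
[3] R0 @ {0↦1, 1↦2}  ⇒  2 nodes, 0 edges  {∅}
normal form: no rule applies after step 3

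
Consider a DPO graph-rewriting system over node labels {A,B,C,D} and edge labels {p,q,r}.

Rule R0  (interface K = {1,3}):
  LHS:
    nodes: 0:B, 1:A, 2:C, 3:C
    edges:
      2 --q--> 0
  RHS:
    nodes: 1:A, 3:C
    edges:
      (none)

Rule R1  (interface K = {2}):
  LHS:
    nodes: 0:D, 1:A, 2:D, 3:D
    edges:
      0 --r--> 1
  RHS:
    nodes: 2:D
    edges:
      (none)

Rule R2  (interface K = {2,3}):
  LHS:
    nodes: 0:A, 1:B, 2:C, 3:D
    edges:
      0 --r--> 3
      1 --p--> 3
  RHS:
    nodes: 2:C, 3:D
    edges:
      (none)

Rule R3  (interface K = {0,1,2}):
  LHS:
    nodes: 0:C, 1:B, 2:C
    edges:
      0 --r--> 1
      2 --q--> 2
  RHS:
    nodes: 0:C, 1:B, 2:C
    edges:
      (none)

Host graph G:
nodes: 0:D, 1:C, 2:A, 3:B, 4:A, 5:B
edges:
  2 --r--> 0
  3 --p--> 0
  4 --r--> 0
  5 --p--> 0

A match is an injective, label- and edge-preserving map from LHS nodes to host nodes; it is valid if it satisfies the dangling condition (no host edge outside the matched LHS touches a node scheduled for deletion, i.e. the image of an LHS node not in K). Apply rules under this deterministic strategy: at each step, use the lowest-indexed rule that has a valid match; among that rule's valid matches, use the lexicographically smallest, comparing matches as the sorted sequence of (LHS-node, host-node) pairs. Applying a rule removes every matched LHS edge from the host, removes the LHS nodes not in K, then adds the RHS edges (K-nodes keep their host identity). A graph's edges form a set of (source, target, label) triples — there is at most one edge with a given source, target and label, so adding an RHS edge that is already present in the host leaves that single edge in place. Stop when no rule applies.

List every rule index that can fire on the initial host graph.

R0: no valid match — LHS pattern not found
R1: no valid match — LHS pattern not found
R2: 4 valid matches — {0↦2, 1↦3, 2↦1, 3↦0}, {0↦2, 1↦5, 2↦1, 3↦0}, {0↦4, 1↦3, 2↦1, 3↦0} (+1 more)
R3: no valid match — LHS pattern not found

Answer: [R2]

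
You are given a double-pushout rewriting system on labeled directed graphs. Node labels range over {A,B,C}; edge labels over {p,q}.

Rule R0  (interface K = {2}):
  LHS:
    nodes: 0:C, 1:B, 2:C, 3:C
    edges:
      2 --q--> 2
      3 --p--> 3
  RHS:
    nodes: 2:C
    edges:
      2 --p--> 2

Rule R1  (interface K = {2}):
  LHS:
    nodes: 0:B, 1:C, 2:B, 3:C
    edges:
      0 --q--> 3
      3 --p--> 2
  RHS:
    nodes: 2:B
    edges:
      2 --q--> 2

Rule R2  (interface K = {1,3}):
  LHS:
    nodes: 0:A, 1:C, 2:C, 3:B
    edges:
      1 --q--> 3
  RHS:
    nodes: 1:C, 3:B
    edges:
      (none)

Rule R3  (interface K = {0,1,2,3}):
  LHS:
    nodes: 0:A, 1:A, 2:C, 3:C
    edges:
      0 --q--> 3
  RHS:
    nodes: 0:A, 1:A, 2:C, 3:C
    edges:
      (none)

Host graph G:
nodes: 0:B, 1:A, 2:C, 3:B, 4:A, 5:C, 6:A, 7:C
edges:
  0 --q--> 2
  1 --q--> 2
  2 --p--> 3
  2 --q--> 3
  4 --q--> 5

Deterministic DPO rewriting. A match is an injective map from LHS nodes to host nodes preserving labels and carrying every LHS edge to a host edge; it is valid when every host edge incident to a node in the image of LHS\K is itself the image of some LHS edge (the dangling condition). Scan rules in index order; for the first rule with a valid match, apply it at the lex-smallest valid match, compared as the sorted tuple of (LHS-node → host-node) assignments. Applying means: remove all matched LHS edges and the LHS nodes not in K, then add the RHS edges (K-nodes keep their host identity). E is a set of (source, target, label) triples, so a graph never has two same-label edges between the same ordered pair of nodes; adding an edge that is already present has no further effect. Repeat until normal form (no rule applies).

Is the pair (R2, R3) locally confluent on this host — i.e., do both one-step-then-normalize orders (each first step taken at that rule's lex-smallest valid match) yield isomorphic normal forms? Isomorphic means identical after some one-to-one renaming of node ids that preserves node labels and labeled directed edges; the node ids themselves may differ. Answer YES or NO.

Answer: YES

Derivation:
branch R2-first: apply at {0↦6, 1↦2, 2↦7, 3↦3} → |E|=4, then 3 more step(s) → NF |V|=3 |E|=1 V={1:A, 3:B, 4:A} E=3-q->3
branch R3-first: apply at {0↦1, 1↦4, 2↦5, 3↦2} → |E|=4, then 3 more step(s) → NF |V|=3 |E|=1 V={3:B, 4:A, 6:A} E=3-q->3
graphs isomorphic (equal up to label-preserving node renaming)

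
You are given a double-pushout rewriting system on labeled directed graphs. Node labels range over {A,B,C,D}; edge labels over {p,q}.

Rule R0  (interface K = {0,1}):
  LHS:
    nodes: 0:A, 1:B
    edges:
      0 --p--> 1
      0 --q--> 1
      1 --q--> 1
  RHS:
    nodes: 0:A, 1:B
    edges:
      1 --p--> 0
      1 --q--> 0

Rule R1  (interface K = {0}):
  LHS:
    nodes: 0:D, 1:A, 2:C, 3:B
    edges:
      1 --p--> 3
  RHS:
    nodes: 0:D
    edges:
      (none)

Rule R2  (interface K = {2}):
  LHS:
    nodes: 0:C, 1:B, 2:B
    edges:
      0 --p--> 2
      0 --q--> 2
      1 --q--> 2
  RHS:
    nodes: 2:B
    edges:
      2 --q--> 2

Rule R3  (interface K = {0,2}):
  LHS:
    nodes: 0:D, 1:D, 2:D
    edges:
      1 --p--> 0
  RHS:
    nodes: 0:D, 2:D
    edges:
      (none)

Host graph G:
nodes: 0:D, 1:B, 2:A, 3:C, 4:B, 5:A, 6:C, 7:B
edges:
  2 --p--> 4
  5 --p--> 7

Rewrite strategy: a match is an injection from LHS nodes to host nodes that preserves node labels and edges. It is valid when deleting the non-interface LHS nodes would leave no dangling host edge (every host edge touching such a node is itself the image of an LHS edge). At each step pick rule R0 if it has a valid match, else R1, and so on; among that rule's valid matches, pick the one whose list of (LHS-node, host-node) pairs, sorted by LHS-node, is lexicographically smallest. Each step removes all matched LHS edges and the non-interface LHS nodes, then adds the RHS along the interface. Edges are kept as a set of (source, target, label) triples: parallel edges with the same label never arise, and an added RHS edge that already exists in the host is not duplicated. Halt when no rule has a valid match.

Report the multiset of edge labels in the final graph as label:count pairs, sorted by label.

initial: |V|=8 |E|=2  E = 2-p->4 5-p->7
step 1: apply R1 at {0↦0, 1↦2, 2↦3, 3↦4}  → |V|=5 |E|=1  E = 5-p->7
step 2: apply R1 at {0↦0, 1↦5, 2↦6, 3↦7}  → |V|=2 |E|=0  E = ∅
final graph: no rule applies after step 2
NF edges: []

Answer: (no edges)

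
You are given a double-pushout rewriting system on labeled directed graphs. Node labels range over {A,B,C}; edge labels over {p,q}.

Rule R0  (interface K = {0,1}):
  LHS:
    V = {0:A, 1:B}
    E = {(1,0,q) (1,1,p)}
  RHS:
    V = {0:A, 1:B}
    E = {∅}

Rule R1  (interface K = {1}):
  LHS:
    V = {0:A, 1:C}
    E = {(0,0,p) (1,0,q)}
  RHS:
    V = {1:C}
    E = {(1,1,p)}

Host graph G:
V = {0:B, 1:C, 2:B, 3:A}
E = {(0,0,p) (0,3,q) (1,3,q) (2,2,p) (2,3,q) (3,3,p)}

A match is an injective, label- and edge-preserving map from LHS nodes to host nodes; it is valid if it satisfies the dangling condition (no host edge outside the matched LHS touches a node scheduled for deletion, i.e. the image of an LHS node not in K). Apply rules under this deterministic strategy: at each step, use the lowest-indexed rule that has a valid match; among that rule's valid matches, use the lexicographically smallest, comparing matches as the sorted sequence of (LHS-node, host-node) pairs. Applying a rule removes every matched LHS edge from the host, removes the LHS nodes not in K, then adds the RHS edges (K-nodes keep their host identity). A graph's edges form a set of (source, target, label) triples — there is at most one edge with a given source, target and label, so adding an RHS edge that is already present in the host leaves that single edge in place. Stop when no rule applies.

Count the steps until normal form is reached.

Answer: 3

Rewrite trace:
start.  V:4 E:6  edges: 0-p->0 0-q->3 1-q->3 2-p->2 2-q->3 3-p->3
1. fire R0 via {0↦3, 1↦0}  →  V:4 E:4  edges: 1-q->3 2-p->2 2-q->3 3-p->3
2. fire R0 via {0↦3, 1↦2}  →  V:4 E:2  edges: 1-q->3 3-p->3
3. fire R1 via {0↦3, 1↦1}  →  V:3 E:1  edges: 1-p->1
halt: no rule applies after step 3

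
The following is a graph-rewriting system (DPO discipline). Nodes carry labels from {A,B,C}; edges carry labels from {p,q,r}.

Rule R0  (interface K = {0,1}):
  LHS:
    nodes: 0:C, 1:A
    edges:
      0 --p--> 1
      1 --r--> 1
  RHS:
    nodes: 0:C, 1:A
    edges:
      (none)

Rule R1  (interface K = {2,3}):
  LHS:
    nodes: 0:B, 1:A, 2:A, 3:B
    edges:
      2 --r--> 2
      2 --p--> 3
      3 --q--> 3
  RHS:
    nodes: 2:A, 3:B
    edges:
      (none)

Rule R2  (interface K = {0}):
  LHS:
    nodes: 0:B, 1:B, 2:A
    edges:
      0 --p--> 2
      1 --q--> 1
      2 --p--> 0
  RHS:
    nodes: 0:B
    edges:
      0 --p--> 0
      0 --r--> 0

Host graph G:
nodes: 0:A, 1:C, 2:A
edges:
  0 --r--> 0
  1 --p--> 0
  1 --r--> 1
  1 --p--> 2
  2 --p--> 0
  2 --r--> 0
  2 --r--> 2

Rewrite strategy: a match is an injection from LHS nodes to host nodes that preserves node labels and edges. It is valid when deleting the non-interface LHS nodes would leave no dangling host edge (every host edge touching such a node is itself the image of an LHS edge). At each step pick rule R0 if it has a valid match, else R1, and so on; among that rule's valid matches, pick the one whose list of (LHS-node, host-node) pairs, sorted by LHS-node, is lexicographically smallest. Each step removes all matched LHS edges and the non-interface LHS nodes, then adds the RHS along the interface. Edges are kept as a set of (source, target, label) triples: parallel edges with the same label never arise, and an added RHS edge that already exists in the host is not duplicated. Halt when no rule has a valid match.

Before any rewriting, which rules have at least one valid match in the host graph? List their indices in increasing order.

Answer: [R0]

Derivation:
R0: 2 valid matches — {0↦1, 1↦0}, {0↦1, 1↦2}
R1: no valid match — LHS pattern not found
R2: no valid match — LHS pattern not found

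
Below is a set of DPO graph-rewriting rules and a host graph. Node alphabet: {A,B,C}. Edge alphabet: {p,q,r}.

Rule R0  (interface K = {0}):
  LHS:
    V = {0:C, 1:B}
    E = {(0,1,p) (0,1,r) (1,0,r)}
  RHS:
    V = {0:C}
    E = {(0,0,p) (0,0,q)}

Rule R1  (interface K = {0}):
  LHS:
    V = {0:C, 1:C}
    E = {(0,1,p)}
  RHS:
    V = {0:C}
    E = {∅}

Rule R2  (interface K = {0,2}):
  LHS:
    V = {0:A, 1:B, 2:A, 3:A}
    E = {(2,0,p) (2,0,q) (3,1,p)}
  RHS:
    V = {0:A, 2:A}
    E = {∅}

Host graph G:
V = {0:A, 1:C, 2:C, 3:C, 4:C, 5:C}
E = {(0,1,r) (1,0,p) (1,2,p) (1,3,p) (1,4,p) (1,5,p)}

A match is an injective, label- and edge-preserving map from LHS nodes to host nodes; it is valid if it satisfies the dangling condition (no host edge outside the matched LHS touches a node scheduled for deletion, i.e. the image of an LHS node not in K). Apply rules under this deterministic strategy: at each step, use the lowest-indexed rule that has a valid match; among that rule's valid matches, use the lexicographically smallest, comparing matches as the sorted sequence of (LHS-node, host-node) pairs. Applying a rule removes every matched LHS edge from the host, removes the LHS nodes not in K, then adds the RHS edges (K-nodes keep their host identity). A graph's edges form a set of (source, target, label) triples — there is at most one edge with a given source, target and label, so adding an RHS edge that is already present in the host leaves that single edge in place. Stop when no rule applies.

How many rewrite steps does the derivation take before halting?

initial: |V|=6 |E|=6  E = 0-r->1 1-p->0 1-p->2 1-p->3 1-p->4 1-p->5
step 1: apply R1 at {0↦1, 1↦2}  → |V|=5 |E|=5  E = 0-r->1 1-p->0 1-p->3 1-p->4 1-p->5
step 2: apply R1 at {0↦1, 1↦3}  → |V|=4 |E|=4  E = 0-r->1 1-p->0 1-p->4 1-p->5
step 3: apply R1 at {0↦1, 1↦4}  → |V|=3 |E|=3  E = 0-r->1 1-p->0 1-p->5
step 4: apply R1 at {0↦1, 1↦5}  → |V|=2 |E|=2  E = 0-r->1 1-p->0
normal form: no rule applies after step 4

Answer: 4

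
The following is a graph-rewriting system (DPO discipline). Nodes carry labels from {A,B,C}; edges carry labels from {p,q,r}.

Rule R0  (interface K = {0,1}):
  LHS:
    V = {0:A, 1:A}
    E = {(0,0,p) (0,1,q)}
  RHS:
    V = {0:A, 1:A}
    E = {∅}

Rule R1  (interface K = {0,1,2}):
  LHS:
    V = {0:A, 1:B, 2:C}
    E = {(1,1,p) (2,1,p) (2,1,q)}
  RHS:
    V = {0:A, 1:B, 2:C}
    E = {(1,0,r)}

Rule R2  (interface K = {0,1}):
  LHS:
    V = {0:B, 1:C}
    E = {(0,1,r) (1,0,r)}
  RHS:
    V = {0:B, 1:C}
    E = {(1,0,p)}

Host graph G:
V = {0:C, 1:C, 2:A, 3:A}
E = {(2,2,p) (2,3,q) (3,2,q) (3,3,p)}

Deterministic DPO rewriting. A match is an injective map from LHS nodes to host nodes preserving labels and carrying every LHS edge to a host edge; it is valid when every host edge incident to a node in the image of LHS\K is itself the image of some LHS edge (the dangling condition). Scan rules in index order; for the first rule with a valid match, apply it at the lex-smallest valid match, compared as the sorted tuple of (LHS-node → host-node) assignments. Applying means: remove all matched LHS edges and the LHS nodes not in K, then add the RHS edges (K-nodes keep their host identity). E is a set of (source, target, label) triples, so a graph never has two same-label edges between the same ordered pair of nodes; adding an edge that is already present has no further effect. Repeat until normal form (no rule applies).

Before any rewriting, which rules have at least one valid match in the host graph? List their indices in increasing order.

Answer: [R0]

Derivation:
R0: 2 valid matches — {0↦2, 1↦3}, {0↦3, 1↦2}
R1: no valid match — LHS pattern not found
R2: no valid match — LHS pattern not found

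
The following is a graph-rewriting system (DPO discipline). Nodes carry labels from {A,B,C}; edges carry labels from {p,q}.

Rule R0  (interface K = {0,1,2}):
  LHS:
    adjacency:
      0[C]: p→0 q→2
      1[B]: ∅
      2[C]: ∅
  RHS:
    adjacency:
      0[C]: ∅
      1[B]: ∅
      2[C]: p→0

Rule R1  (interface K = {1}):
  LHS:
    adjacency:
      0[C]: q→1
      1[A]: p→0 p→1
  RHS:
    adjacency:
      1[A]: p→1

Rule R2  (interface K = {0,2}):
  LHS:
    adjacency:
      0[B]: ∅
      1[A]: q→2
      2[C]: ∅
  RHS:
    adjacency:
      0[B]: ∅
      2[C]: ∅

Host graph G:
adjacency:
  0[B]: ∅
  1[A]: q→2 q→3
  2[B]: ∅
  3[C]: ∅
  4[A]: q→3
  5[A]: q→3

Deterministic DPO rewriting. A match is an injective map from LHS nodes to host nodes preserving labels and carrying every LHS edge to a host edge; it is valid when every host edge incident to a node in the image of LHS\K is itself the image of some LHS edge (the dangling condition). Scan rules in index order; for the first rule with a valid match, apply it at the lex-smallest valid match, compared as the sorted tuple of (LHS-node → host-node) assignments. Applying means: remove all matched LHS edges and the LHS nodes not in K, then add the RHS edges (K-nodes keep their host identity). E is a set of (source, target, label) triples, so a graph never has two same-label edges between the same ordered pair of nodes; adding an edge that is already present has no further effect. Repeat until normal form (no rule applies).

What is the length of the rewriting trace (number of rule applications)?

[0] host  ⇒  6 nodes, 4 edges  {1-q->2 1-q->3 4-q->3 5-q->3}
[1] R2 @ {0↦0, 1↦4, 2↦3}  ⇒  5 nodes, 3 edges  {1-q->2 1-q->3 5-q->3}
[2] R2 @ {0↦0, 1↦5, 2↦3}  ⇒  4 nodes, 2 edges  {1-q->2 1-q->3}
normal form: no rule applies after step 2

Answer: 2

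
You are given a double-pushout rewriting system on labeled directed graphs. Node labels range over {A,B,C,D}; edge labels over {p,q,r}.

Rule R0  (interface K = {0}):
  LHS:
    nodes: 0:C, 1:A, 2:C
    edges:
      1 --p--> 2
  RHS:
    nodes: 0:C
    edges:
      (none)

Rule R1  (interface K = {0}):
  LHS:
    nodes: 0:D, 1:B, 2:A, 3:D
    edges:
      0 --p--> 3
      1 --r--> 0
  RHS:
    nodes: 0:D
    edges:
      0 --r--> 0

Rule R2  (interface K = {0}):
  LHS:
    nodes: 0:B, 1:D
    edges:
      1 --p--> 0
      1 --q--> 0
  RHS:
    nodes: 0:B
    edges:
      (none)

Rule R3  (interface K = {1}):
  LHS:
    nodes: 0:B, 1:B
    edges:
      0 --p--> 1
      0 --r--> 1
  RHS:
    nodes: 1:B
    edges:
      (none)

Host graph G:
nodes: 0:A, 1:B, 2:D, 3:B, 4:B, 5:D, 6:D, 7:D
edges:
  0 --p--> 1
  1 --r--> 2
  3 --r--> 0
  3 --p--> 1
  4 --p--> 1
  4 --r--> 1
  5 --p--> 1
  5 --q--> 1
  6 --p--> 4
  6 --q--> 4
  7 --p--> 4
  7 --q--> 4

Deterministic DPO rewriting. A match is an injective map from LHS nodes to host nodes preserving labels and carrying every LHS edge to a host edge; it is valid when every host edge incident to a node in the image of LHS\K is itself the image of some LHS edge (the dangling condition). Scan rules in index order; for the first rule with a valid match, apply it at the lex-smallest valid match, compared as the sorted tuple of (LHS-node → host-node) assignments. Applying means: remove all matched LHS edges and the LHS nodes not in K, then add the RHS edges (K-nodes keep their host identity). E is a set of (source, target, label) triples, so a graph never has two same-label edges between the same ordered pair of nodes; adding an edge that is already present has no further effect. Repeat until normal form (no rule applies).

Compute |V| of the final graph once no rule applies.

[0] host  ⇒  8 nodes, 12 edges  {0-p->1 1-r->2 3-r->0 3-p->1 4-p->1 4-r->1 5-p->1 5-q->1 6-p->4 6-q->4 7-p->4 7-q->4}
[1] R2 @ {0↦1, 1↦5}  ⇒  7 nodes, 10 edges  {0-p->1 1-r->2 3-r->0 3-p->1 4-p->1 4-r->1 6-p->4 6-q->4 7-p->4 7-q->4}
[2] R2 @ {0↦4, 1↦6}  ⇒  6 nodes, 8 edges  {0-p->1 1-r->2 3-r->0 3-p->1 4-p->1 4-r->1 7-p->4 7-q->4}
[3] R2 @ {0↦4, 1↦7}  ⇒  5 nodes, 6 edges  {0-p->1 1-r->2 3-r->0 3-p->1 4-p->1 4-r->1}
[4] R3 @ {0↦4, 1↦1}  ⇒  4 nodes, 4 edges  {0-p->1 1-r->2 3-r->0 3-p->1}
final graph: no rule applies after step 4
NF nodes: {0:A, 1:B, 2:D, 3:B}

Answer: 4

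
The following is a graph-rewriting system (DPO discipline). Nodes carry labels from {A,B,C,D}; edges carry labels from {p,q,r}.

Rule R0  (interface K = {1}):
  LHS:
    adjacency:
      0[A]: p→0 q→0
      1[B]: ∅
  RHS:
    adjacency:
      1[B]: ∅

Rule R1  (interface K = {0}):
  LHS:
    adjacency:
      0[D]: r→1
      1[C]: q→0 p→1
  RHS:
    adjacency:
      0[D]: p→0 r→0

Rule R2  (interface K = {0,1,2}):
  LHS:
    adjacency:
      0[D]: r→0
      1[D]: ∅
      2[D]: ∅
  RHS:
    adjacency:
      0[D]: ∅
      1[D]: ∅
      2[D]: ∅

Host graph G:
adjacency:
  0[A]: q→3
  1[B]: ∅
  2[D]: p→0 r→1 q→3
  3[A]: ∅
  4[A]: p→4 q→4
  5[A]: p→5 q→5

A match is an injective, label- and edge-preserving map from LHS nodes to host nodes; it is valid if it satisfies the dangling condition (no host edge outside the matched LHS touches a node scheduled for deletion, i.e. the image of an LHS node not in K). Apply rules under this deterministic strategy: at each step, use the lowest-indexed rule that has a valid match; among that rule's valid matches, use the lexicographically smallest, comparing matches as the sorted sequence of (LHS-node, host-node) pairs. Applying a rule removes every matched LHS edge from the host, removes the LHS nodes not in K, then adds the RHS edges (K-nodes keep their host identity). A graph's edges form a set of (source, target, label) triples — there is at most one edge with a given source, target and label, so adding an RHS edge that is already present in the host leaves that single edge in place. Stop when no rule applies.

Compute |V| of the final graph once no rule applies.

Answer: 4

Steps:
start.  V:6 E:8  edges: 0-q->3 2-p->0 2-r->1 2-q->3 4-p->4 4-q->4 5-p->5 5-q->5
1. fire R0 via {0↦4, 1↦1}  →  V:5 E:6  edges: 0-q->3 2-p->0 2-r->1 2-q->3 5-p->5 5-q->5
2. fire R0 via {0↦5, 1↦1}  →  V:4 E:4  edges: 0-q->3 2-p->0 2-r->1 2-q->3
normal form: no rule applies after step 2
NF nodes: {0:A, 1:B, 2:D, 3:A}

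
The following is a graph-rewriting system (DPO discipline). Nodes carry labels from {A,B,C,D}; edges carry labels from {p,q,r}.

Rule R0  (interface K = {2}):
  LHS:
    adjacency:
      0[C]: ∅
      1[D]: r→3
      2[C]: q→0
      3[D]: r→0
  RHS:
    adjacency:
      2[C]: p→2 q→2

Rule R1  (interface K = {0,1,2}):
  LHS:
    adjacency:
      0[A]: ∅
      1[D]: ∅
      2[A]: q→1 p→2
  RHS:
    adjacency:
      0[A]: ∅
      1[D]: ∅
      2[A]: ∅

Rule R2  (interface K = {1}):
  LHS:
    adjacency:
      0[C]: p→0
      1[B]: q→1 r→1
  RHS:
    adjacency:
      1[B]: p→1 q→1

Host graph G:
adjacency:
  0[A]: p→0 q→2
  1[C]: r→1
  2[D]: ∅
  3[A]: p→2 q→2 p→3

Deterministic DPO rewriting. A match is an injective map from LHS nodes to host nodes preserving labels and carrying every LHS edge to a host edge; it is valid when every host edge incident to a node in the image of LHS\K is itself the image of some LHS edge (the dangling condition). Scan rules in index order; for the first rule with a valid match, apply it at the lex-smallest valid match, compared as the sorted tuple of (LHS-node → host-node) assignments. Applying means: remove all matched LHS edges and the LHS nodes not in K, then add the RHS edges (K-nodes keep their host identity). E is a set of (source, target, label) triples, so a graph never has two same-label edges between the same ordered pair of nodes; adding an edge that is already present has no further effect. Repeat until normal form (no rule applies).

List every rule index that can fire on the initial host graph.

R0: no valid match — LHS pattern not found
R1: 2 valid matches — {0↦0, 1↦2, 2↦3}, {0↦3, 1↦2, 2↦0}
R2: no valid match — LHS pattern not found

Answer: [R1]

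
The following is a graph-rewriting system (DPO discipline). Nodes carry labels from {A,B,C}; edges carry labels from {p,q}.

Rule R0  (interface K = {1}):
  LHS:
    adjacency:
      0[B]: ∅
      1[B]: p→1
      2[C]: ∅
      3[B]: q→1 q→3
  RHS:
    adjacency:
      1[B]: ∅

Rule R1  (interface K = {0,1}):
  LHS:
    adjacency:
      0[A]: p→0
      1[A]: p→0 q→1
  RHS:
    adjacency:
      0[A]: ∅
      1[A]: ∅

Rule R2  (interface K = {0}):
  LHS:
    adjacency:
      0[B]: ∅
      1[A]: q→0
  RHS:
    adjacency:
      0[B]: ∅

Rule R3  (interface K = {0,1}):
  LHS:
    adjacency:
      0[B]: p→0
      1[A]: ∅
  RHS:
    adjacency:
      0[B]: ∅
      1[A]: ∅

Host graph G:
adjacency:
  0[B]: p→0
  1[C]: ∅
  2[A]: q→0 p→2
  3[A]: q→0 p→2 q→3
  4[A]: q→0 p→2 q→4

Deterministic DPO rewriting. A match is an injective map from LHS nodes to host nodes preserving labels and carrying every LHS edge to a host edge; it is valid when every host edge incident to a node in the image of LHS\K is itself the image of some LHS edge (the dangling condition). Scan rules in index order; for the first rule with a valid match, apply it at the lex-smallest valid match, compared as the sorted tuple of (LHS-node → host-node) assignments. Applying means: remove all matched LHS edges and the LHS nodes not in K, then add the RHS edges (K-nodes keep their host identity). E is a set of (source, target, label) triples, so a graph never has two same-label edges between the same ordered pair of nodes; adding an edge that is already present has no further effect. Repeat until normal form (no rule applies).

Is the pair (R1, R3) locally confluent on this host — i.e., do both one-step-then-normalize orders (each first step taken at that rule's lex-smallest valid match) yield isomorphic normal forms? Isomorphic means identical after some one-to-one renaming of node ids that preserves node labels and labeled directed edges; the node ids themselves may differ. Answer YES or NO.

Answer: YES

Rewrite trace:
branch R1-first: apply at {0↦2, 1↦3} → |E|=6, then 2 more step(s) → NF |V|=4 |E|=4 V={0:B, 1:C, 2:A, 4:A} E=2-q->0 4-q->0 4-p->2 4-q->4
branch R3-first: apply at {0↦0, 1↦2} → |E|=8, then 2 more step(s) → NF |V|=4 |E|=4 V={0:B, 1:C, 2:A, 4:A} E=2-q->0 4-q->0 4-p->2 4-q->4
graphs isomorphic (equal up to label-preserving node renaming)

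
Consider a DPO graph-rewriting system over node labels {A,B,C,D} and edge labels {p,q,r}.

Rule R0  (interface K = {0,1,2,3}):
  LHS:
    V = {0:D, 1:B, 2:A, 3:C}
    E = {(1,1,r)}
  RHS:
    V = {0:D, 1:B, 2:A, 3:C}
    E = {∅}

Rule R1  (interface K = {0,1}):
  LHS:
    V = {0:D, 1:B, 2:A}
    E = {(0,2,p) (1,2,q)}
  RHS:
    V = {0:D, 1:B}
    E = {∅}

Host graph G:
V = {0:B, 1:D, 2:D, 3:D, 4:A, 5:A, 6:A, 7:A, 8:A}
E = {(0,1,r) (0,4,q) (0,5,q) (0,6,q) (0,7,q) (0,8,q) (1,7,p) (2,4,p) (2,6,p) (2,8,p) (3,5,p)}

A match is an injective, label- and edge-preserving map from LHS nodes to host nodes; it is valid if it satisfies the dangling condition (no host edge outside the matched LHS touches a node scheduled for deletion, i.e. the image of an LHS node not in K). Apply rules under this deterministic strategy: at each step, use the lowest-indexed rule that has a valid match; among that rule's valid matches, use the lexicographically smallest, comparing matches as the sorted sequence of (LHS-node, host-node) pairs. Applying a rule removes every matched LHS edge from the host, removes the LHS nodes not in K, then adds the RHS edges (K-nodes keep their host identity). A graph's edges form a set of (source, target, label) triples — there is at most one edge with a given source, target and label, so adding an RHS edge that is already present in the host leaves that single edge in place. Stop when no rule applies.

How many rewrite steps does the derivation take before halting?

initial: |V|=9 |E|=11  E = 0-r->1 0-q->4 0-q->5 0-q->6 0-q->7 0-q->8 1-p->7 2-p->4 2-p->6 2-p->8 3-p->5
step 1: apply R1 at {0↦1, 1↦0, 2↦7}  → |V|=8 |E|=9  E = 0-r->1 0-q->4 0-q->5 0-q->6 0-q->8 2-p->4 2-p->6 2-p->8 3-p->5
step 2: apply R1 at {0↦2, 1↦0, 2↦4}  → |V|=7 |E|=7  E = 0-r->1 0-q->5 0-q->6 0-q->8 2-p->6 2-p->8 3-p->5
step 3: apply R1 at {0↦2, 1↦0, 2↦6}  → |V|=6 |E|=5  E = 0-r->1 0-q->5 0-q->8 2-p->8 3-p->5
step 4: apply R1 at {0↦2, 1↦0, 2↦8}  → |V|=5 |E|=3  E = 0-r->1 0-q->5 3-p->5
step 5: apply R1 at {0↦3, 1↦0, 2↦5}  → |V|=4 |E|=1  E = 0-r->1
final graph: no rule applies after step 5

Answer: 5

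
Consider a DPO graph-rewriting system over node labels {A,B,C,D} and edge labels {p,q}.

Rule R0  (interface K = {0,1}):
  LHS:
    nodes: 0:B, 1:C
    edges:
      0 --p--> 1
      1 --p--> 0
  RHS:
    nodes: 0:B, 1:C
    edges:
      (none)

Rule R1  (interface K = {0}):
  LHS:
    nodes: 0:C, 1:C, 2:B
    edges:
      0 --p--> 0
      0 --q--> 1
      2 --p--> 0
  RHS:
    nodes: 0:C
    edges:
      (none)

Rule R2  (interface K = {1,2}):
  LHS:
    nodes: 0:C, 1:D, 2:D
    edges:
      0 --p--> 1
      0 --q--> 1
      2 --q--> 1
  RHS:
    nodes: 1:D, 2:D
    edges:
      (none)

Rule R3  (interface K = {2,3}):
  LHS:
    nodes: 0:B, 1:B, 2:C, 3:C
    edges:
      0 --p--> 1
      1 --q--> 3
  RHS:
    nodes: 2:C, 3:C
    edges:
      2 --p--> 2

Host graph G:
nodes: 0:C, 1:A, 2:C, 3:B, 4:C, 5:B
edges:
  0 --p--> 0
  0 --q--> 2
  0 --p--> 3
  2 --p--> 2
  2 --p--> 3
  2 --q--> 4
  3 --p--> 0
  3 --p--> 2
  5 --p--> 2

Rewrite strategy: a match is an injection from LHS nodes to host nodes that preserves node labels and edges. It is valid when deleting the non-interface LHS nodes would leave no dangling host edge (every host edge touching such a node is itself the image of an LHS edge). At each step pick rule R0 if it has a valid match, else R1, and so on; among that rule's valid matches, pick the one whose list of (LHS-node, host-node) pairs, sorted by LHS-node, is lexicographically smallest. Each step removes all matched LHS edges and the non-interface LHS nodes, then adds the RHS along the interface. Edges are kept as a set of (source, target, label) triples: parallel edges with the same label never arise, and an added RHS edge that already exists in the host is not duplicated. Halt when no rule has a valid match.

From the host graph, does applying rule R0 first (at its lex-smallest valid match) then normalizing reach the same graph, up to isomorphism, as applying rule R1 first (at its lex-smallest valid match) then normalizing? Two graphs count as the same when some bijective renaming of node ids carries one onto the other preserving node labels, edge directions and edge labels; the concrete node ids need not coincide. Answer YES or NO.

branch R0-first: apply at {0↦3, 1↦0} → |E|=7, then 2 more step(s) → NF |V|=4 |E|=2 V={0:C, 1:A, 2:C, 3:B} E=0-p->0 0-q->2
branch R1-first: apply at {0↦2, 1↦4, 2↦5} → |E|=6, then 2 more step(s) → NF |V|=4 |E|=2 V={0:C, 1:A, 2:C, 3:B} E=0-p->0 0-q->2
graphs isomorphic (equal up to label-preserving node renaming)

Answer: YES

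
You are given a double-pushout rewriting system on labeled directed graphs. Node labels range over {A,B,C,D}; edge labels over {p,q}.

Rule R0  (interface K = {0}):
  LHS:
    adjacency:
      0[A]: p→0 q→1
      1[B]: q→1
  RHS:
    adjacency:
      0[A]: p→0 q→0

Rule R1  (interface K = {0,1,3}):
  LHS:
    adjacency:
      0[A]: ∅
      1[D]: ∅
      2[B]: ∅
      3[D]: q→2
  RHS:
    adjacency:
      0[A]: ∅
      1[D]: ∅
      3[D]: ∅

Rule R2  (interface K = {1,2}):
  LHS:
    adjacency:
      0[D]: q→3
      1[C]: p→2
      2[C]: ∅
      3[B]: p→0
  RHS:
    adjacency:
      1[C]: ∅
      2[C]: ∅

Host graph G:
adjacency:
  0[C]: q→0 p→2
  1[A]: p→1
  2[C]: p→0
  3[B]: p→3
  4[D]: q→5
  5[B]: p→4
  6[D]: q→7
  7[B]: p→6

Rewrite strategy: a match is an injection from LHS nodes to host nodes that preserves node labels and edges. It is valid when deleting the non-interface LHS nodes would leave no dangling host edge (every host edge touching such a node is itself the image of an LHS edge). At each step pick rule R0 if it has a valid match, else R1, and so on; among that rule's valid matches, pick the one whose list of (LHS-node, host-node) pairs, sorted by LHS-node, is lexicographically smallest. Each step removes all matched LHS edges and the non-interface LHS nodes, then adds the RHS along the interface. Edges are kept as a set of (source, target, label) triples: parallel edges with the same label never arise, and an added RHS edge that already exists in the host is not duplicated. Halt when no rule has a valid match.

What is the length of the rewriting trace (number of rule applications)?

Answer: 2

Steps:
initial: |V|=8 |E|=9  E = 0-q->0 0-p->2 1-p->1 2-p->0 3-p->3 4-q->5 5-p->4 6-q->7 7-p->6
step 1: apply R2 at {0↦4, 1↦0, 2↦2, 3↦5}  → |V|=6 |E|=6  E = 0-q->0 1-p->1 2-p->0 3-p->3 6-q->7 7-p->6
step 2: apply R2 at {0↦6, 1↦2, 2↦0, 3↦7}  → |V|=4 |E|=3  E = 0-q->0 1-p->1 3-p->3
halt: no rule applies after step 2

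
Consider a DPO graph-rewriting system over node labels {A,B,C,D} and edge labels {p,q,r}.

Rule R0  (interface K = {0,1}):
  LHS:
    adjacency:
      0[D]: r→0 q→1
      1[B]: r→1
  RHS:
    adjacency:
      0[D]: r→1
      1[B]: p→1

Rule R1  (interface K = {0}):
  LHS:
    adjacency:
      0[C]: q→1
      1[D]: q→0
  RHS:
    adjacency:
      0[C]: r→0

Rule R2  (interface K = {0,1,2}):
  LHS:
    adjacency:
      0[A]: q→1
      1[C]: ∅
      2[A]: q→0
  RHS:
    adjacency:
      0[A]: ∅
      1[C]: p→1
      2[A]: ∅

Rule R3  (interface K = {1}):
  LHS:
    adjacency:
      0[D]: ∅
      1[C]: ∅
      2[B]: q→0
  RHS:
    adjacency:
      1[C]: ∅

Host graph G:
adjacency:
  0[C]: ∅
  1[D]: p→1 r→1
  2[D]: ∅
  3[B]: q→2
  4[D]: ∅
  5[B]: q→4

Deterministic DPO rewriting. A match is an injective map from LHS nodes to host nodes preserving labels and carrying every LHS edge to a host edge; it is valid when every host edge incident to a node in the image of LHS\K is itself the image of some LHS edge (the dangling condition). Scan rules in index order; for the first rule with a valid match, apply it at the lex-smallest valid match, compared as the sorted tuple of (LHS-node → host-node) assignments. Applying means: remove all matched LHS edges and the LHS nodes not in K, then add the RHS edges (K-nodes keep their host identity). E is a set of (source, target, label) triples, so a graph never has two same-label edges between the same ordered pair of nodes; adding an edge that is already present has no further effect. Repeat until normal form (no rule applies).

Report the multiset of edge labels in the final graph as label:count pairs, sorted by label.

initial: |V|=6 |E|=4  E = 1-p->1 1-r->1 3-q->2 5-q->4
step 1: apply R3 at {0↦2, 1↦0, 2↦3}  → |V|=4 |E|=3  E = 1-p->1 1-r->1 5-q->4
step 2: apply R3 at {0↦4, 1↦0, 2↦5}  → |V|=2 |E|=2  E = 1-p->1 1-r->1
normal form: no rule applies after step 2
NF edges: [(1, 1, 'p'), (1, 1, 'r')]

Answer: p:1 r:1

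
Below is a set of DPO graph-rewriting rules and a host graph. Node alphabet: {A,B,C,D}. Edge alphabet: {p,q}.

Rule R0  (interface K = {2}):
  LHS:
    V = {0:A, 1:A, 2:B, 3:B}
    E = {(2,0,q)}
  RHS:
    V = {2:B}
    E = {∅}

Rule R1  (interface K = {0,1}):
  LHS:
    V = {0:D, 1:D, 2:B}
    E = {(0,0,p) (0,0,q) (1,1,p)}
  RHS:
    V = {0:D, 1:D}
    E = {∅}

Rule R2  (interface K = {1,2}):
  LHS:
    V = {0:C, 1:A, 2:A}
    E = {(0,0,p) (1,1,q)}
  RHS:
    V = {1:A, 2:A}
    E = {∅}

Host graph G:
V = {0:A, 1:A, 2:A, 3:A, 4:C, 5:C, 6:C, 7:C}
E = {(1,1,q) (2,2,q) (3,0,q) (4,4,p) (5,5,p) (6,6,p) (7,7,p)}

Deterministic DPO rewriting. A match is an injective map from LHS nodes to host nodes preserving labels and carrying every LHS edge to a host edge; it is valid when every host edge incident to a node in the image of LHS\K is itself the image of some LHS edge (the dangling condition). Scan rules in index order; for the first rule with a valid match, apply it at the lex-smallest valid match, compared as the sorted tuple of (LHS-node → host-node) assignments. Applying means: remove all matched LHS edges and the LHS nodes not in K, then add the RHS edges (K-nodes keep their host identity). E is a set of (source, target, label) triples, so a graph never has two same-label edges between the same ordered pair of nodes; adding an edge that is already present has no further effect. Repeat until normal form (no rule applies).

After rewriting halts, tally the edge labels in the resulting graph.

start.  V:8 E:7  edges: 1-q->1 2-q->2 3-q->0 4-p->4 5-p->5 6-p->6 7-p->7
1. fire R2 via {0↦4, 1↦1, 2↦0}  →  V:7 E:5  edges: 2-q->2 3-q->0 5-p->5 6-p->6 7-p->7
2. fire R2 via {0↦5, 1↦2, 2↦0}  →  V:6 E:3  edges: 3-q->0 6-p->6 7-p->7
normal form: no rule applies after step 2
NF edges: [(3, 0, 'q'), (6, 6, 'p'), (7, 7, 'p')]

Answer: p:2 q:1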